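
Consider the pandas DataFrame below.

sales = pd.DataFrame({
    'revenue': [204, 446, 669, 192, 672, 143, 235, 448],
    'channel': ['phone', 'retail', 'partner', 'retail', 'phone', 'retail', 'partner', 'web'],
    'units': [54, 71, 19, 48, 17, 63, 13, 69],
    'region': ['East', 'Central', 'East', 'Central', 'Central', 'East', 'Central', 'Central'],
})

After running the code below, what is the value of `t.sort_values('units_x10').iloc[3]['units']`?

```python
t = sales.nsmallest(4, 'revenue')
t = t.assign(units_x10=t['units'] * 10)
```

63

take 4 rows with smallest revenue:
   revenue  channel  units   region
5      143   retail     63     East
3      192   retail     48  Central
0      204    phone     54     East
6      235  partner     13  Central
add column units_x10 = t['units'] * 10:
   revenue  channel  units   region  units_x10
5      143   retail     63     East        630
3      192   retail     48  Central        480
0      204    phone     54     East        540
6      235  partner     13  Central        130
sort by units_x10:
   revenue  channel  units   region  units_x10
6      235  partner     13  Central        130
3      192   retail     48  Central        480
0      204    phone     54     East        540
5      143   retail     63     East        630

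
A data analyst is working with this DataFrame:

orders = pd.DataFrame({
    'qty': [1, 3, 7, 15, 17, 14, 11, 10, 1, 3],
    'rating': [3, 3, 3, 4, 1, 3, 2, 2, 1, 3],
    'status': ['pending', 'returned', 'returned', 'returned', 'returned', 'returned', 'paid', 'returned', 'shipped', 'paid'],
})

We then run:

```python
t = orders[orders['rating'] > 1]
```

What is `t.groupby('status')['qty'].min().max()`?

3

filter rows where rating > 1:
   qty  rating    status
0    1       3   pending
1    3       3  returned
2    7       3  returned
3   15       4  returned
5   14       3  returned
6   11       2      paid
7   10       2  returned
9    3       3      paid
group by status, min of qty:
status
paid        3
pending     1
returned    3
Name: qty, dtype: int64
Then the max of the resulting series: 3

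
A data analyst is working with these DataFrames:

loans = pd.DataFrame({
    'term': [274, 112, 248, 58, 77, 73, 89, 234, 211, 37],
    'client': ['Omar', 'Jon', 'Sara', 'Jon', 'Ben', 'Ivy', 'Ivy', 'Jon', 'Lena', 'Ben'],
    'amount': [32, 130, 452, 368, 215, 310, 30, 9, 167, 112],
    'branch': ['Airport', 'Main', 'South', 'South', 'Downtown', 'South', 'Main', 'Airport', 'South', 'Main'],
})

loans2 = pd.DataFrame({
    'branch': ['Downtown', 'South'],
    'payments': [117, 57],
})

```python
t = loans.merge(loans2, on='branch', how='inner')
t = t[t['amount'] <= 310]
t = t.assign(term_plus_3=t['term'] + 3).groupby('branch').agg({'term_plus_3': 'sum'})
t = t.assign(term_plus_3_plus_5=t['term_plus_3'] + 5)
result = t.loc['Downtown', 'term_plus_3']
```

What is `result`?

merge on 'branch' (how='inner') → 5 rows:
   term client  amount    branch  payments
0   248   Sara     452     South        57
1    58    Jon     368     South        57
2    77    Ben     215  Downtown       117
3    73    Ivy     310     South        57
4   211   Lena     167     South        57
filter rows where amount <= 310:
   term client  amount    branch  payments
2    77    Ben     215  Downtown       117
3    73    Ivy     310     South        57
4   211   Lena     167     South        57
add column term_plus_3 = t['term'] + 3:
   term client  amount    branch  payments  term_plus_3
2    77    Ben     215  Downtown       117           80
3    73    Ivy     310     South        57           76
4   211   Lena     167     South        57          214
group by branch, sum of term_plus_3:
          term_plus_3
branch               
Downtown           80
South             290
add column term_plus_3_plus_5 = t['term_plus_3'] + 5:
          term_plus_3  term_plus_3_plus_5
branch                                   
Downtown           80                  85
South             290                 295

80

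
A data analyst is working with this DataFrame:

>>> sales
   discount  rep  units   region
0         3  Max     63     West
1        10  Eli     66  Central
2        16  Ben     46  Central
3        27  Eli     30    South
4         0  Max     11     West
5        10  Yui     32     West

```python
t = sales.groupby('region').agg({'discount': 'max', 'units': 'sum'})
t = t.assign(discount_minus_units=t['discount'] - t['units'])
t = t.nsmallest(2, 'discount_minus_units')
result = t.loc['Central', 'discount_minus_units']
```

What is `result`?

group by region: max(discount), sum(units):
         discount  units
region                  
Central        16    112
South          27     30
West           10    106
add column discount_minus_units = t['discount'] - t['units']:
         discount  units  discount_minus_units
region                                        
Central        16    112                   -96
South          27     30                    -3
West           10    106                   -96
take 2 rows with smallest discount_minus_units:
         discount  units  discount_minus_units
region                                        
Central        16    112                   -96
West           10    106                   -96
The value at row 'Central', column 'discount_minus_units' is -96.

-96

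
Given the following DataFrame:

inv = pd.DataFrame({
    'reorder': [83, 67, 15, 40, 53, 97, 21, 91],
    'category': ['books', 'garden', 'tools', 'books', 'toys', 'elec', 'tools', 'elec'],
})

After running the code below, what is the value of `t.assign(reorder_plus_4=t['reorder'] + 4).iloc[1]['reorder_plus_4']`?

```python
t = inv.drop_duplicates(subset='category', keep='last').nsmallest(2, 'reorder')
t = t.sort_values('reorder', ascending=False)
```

drop duplicate category (keep=last):
   reorder category
1       67   garden
3       40    books
4       53     toys
6       21    tools
7       91     elec
take 2 rows with smallest reorder:
   reorder category
6       21    tools
3       40    books
sort by reorder descending:
   reorder category
3       40    books
6       21    tools
add column reorder_plus_4 = t['reorder'] + 4:
   reorder category  reorder_plus_4
3       40    books              44
6       21    tools              25
Taking the value at position 1, column 'reorder_plus_4' gives 25.

25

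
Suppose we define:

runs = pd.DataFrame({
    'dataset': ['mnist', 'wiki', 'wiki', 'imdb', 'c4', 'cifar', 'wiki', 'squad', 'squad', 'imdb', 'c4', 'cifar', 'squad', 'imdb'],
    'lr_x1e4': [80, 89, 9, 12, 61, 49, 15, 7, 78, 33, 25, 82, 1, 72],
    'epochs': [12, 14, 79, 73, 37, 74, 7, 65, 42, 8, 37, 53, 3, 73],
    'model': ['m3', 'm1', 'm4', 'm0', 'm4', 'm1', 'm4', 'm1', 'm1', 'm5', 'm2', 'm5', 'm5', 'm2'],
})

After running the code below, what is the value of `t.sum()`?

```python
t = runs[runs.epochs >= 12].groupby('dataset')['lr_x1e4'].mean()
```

filter rows where epochs >= 12:
   dataset  lr_x1e4  epochs model
0    mnist       80      12    m3
1     wiki       89      14    m1
2     wiki        9      79    m4
3     imdb       12      73    m0
4       c4       61      37    m4
5    cifar       49      74    m1
7    squad        7      65    m1
8    squad       78      42    m1
10      c4       25      37    m2
11   cifar       82      53    m5
13    imdb       72      73    m2
group by dataset, mean of lr_x1e4:
dataset
c4       43.0
cifar    65.5
imdb     42.0
mnist    80.0
squad    42.5
wiki     49.0
Name: lr_x1e4, dtype: float64
Finally, sum of the resulting series = 322.0.

322.0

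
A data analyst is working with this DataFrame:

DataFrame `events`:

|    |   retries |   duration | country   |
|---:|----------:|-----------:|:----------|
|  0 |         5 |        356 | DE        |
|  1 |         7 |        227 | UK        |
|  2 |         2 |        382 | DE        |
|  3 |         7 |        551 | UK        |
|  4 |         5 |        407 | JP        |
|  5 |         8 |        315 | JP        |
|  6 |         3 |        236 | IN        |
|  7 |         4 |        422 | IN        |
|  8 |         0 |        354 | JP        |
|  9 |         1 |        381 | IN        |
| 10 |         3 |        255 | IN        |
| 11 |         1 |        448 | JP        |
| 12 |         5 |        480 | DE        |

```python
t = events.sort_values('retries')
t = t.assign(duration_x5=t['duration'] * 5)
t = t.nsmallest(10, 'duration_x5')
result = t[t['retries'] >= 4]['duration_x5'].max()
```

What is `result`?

sort by retries:
    retries  duration country
8         0       354      JP
9         1       381      IN
11        1       448      JP
2         2       382      DE
6         3       236      IN
10        3       255      IN
7         4       422      IN
0         5       356      DE
4         5       407      JP
12        5       480      DE
1         7       227      UK
3         7       551      UK
5         8       315      JP
add column duration_x5 = t['duration'] * 5:
    retries  duration country  duration_x5
8         0       354      JP         1770
9         1       381      IN         1905
11        1       448      JP         2240
2         2       382      DE         1910
6         3       236      IN         1180
10        3       255      IN         1275
7         4       422      IN         2110
0         5       356      DE         1780
4         5       407      JP         2035
12        5       480      DE         2400
1         7       227      UK         1135
3         7       551      UK         2755
5         8       315      JP         1575
take 10 rows with smallest duration_x5:
    retries  duration country  duration_x5
1         7       227      UK         1135
6         3       236      IN         1180
10        3       255      IN         1275
5         8       315      JP         1575
8         0       354      JP         1770
0         5       356      DE         1780
9         1       381      IN         1905
2         2       382      DE         1910
4         5       407      JP         2035
7         4       422      IN         2110
filter rows where retries >= 4:
   retries  duration country  duration_x5
1        7       227      UK         1135
5        8       315      JP         1575
0        5       356      DE         1780
4        5       407      JP         2035
7        4       422      IN         2110
Hence 2110.

2110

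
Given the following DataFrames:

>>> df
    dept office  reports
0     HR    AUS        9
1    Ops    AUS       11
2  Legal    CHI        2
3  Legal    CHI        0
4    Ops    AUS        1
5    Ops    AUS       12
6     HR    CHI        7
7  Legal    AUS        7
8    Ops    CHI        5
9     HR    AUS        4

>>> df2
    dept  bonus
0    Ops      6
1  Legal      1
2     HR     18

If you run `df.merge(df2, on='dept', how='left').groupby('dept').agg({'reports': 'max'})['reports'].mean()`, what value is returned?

9.33333333333

merge on 'dept' (how='left') → 10 rows:
    dept office  reports  bonus
0     HR    AUS        9     18
1    Ops    AUS       11      6
2  Legal    CHI        2      1
3  Legal    CHI        0      1
4    Ops    AUS        1      6
5    Ops    AUS       12      6
6     HR    CHI        7     18
7  Legal    AUS        7      1
8    Ops    CHI        5      6
9     HR    AUS        4     18
group by dept, max of reports:
       reports
dept          
HR           9
Legal        7
Ops         12
Hence 9.33333333333.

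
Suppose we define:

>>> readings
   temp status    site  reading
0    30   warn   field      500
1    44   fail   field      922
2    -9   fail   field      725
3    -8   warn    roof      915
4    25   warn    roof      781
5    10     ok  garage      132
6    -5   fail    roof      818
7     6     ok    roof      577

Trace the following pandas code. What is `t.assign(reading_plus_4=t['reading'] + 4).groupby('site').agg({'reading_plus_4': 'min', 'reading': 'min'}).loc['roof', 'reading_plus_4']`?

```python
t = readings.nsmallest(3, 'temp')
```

822

take 3 rows with smallest temp:
   temp status   site  reading
2    -9   fail  field      725
3    -8   warn   roof      915
6    -5   fail   roof      818
add column reading_plus_4 = t['reading'] + 4:
   temp status   site  reading  reading_plus_4
2    -9   fail  field      725             729
3    -8   warn   roof      915             919
6    -5   fail   roof      818             822
group by site: min(reading_plus_4), min(reading):
       reading_plus_4  reading
site                          
field             729      725
roof              822      818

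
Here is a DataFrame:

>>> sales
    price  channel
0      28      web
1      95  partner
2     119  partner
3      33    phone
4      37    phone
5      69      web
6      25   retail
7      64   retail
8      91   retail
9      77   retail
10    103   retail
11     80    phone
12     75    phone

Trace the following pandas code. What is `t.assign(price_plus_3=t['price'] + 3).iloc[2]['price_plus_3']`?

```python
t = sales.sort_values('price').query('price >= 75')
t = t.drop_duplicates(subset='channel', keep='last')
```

sort by price:
    price  channel
6      25   retail
0      28      web
3      33    phone
4      37    phone
7      64   retail
5      69      web
12     75    phone
9      77   retail
11     80    phone
8      91   retail
1      95  partner
10    103   retail
2     119  partner
filter rows where price >= 75:
    price  channel
12     75    phone
9      77   retail
11     80    phone
8      91   retail
1      95  partner
10    103   retail
2     119  partner
drop duplicate channel (keep=last):
    price  channel
11     80    phone
10    103   retail
2     119  partner
add column price_plus_3 = t['price'] + 3:
    price  channel  price_plus_3
11     80    phone            83
10    103   retail           106
2     119  partner           122

122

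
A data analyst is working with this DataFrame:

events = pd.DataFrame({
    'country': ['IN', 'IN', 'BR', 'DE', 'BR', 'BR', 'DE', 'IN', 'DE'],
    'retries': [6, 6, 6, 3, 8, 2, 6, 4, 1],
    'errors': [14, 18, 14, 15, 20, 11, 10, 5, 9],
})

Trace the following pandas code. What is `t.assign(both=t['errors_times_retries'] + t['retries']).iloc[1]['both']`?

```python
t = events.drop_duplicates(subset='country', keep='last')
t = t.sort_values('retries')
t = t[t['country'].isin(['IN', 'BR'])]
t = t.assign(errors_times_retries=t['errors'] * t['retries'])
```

drop duplicate country (keep=last):
  country  retries  errors
5      BR        2      11
7      IN        4       5
8      DE        1       9
sort by retries:
  country  retries  errors
8      DE        1       9
5      BR        2      11
7      IN        4       5
filter rows where country in ['IN', 'BR']:
  country  retries  errors
5      BR        2      11
7      IN        4       5
add column errors_times_retries = t['errors'] * t['retries']:
  country  retries  errors  errors_times_retries
5      BR        2      11                    22
7      IN        4       5                    20
add column both = t['errors_times_retries'] + t['retries']:
  country  retries  errors  errors_times_retries  both
5      BR        2      11                    22    24
7      IN        4       5                    20    24
Then the value at position 1, column 'both': 24

24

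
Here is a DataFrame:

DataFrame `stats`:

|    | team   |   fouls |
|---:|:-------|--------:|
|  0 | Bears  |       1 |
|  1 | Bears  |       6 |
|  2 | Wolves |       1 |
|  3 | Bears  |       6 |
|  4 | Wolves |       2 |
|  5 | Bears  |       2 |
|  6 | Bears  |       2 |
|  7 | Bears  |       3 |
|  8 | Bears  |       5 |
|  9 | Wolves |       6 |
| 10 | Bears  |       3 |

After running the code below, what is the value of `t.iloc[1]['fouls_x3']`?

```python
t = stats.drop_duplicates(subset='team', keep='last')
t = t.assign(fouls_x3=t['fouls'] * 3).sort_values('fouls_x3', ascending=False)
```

9

drop duplicate team (keep=last):
      team  fouls
9   Wolves      6
10   Bears      3
add column fouls_x3 = t['fouls'] * 3:
      team  fouls  fouls_x3
9   Wolves      6        18
10   Bears      3         9
sort by fouls_x3 descending:
      team  fouls  fouls_x3
9   Wolves      6        18
10   Bears      3         9
Then the value at position 1, column 'fouls_x3': 9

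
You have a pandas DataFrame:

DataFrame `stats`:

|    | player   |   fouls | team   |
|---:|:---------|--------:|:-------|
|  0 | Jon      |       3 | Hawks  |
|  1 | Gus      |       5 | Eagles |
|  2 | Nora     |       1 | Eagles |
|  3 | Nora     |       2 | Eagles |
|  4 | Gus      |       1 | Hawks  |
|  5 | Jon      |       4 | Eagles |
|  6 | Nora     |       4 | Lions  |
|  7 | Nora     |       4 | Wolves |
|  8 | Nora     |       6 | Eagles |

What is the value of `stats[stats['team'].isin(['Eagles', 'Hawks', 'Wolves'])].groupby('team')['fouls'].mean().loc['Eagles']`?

filter rows where team in ['Eagles', 'Hawks', 'Wolves']:
  player  fouls    team
0    Jon      3   Hawks
1    Gus      5  Eagles
2   Nora      1  Eagles
3   Nora      2  Eagles
4    Gus      1   Hawks
5    Jon      4  Eagles
7   Nora      4  Wolves
8   Nora      6  Eagles
group by team, mean of fouls:
team
Eagles    3.6
Hawks     2.0
Wolves    4.0
Name: fouls, dtype: float64
Finally, value at index 'Eagles' = 3.6.

3.6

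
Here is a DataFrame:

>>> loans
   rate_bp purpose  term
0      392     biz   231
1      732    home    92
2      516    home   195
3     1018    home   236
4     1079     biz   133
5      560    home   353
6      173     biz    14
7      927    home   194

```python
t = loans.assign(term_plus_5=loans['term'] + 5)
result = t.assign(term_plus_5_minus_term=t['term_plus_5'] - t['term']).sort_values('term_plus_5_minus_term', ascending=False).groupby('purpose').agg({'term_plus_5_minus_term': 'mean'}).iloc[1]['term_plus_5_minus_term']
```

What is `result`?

5.0

add column term_plus_5 = loans['term'] + 5:
   rate_bp purpose  term  term_plus_5
0      392     biz   231          236
1      732    home    92           97
2      516    home   195          200
3     1018    home   236          241
4     1079     biz   133          138
5      560    home   353          358
6      173     biz    14           19
7      927    home   194          199
add column term_plus_5_minus_term = t['term_plus_5'] - t['term']:
   rate_bp purpose  term  term_plus_5  term_plus_5_minus_term
0      392     biz   231          236                       5
1      732    home    92           97                       5
2      516    home   195          200                       5
3     1018    home   236          241                       5
4     1079     biz   133          138                       5
5      560    home   353          358                       5
6      173     biz    14           19                       5
7      927    home   194          199                       5
sort by term_plus_5_minus_term descending:
   rate_bp purpose  term  term_plus_5  term_plus_5_minus_term
0      392     biz   231          236                       5
1      732    home    92           97                       5
2      516    home   195          200                       5
3     1018    home   236          241                       5
4     1079     biz   133          138                       5
5      560    home   353          358                       5
6      173     biz    14           19                       5
7      927    home   194          199                       5
group by purpose, mean of term_plus_5_minus_term:
         term_plus_5_minus_term
purpose                        
biz                         5.0
home                        5.0
Hence 5.0.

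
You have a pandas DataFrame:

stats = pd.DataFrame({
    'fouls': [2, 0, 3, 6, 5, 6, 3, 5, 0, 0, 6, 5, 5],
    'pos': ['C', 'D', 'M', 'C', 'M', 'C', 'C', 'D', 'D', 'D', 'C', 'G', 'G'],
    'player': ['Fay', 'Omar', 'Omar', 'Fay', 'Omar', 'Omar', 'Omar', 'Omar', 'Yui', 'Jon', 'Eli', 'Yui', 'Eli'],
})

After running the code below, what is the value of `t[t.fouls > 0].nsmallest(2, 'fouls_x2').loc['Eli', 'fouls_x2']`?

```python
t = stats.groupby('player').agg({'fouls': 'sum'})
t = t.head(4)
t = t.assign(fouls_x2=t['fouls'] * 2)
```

group by player, sum of fouls:
        fouls
player       
Eli        11
Fay         8
Jon         0
Omar       22
Yui         5
take first 4 rows:
        fouls
player       
Eli        11
Fay         8
Jon         0
Omar       22
add column fouls_x2 = t['fouls'] * 2:
        fouls  fouls_x2
player                 
Eli        11        22
Fay         8        16
Jon         0         0
Omar       22        44
filter rows where fouls > 0:
        fouls  fouls_x2
player                 
Eli        11        22
Fay         8        16
Omar       22        44
take 2 rows with smallest fouls_x2:
        fouls  fouls_x2
player                 
Fay         8        16
Eli        11        22
The value at row 'Eli', column 'fouls_x2' is 22.

22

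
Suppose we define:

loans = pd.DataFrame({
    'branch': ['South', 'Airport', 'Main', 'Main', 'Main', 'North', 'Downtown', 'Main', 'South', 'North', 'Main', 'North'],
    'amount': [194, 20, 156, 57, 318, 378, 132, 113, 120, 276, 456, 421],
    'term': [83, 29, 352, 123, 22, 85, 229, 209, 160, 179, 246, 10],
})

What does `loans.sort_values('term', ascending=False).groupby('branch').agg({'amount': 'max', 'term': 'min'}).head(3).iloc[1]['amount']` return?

132

sort by term descending:
      branch  amount  term
2       Main     156   352
10      Main     456   246
6   Downtown     132   229
7       Main     113   209
9      North     276   179
8      South     120   160
3       Main      57   123
5      North     378    85
0      South     194    83
1    Airport      20    29
4       Main     318    22
11     North     421    10
group by branch: max(amount), min(term):
          amount  term
branch                
Airport       20    29
Downtown     132   229
Main         456    22
North        421    10
South        194    83
take first 3 rows:
          amount  term
branch                
Airport       20    29
Downtown     132   229
Main         456    22
Finally, value at position 1, column 'amount' = 132.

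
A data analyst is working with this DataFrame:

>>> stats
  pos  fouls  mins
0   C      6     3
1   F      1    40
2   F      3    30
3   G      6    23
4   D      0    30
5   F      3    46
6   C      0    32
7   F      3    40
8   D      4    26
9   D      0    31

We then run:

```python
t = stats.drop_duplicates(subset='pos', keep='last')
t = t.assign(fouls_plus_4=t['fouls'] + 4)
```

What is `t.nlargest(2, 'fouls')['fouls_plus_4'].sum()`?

17

drop duplicate pos (keep=last):
  pos  fouls  mins
3   G      6    23
6   C      0    32
7   F      3    40
9   D      0    31
add column fouls_plus_4 = t['fouls'] + 4:
  pos  fouls  mins  fouls_plus_4
3   G      6    23            10
6   C      0    32             4
7   F      3    40             7
9   D      0    31             4
take 2 rows with largest fouls:
  pos  fouls  mins  fouls_plus_4
3   G      6    23            10
7   F      3    40             7
Taking the sum of column 'fouls_plus_4' gives 17.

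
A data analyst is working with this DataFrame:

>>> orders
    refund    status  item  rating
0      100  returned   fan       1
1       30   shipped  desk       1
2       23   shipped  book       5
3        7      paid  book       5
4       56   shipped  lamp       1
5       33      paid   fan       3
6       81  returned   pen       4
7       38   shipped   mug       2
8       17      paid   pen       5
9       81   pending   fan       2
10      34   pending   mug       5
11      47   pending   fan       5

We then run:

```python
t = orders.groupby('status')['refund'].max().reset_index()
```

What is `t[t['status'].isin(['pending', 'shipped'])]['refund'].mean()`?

group by status, max of refund:
status
paid         33
pending      81
returned    100
shipped      56
Name: refund, dtype: int64
reset_index():
     status  refund
0      paid      33
1   pending      81
2  returned     100
3   shipped      56
filter rows where status in ['pending', 'shipped']:
    status  refund
1  pending      81
3  shipped      56
Reading off the mean of column 'refund', we get 68.5.

68.5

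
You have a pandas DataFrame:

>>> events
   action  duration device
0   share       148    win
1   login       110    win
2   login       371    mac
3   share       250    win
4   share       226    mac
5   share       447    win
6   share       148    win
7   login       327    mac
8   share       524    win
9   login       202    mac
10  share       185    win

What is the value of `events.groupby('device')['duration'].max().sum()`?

group by device, max of duration:
device
mac    371
win    524
Name: duration, dtype: int64
Hence 895.

895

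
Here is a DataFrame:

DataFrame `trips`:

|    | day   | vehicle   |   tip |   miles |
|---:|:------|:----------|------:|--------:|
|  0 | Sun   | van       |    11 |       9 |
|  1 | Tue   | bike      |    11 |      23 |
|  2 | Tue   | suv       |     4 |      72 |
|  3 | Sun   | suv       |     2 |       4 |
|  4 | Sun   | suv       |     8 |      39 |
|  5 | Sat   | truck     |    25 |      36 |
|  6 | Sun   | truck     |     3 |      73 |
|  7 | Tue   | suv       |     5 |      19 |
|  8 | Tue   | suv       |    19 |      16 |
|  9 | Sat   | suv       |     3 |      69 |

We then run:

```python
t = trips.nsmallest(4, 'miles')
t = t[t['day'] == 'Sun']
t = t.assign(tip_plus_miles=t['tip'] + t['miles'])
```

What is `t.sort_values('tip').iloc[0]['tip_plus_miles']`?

take 4 rows with smallest miles:
   day vehicle  tip  miles
3  Sun     suv    2      4
0  Sun     van   11      9
8  Tue     suv   19     16
7  Tue     suv    5     19
filter rows where day == 'Sun':
   day vehicle  tip  miles
3  Sun     suv    2      4
0  Sun     van   11      9
add column tip_plus_miles = t['tip'] + t['miles']:
   day vehicle  tip  miles  tip_plus_miles
3  Sun     suv    2      4               6
0  Sun     van   11      9              20
sort by tip:
   day vehicle  tip  miles  tip_plus_miles
3  Sun     suv    2      4               6
0  Sun     van   11      9              20

6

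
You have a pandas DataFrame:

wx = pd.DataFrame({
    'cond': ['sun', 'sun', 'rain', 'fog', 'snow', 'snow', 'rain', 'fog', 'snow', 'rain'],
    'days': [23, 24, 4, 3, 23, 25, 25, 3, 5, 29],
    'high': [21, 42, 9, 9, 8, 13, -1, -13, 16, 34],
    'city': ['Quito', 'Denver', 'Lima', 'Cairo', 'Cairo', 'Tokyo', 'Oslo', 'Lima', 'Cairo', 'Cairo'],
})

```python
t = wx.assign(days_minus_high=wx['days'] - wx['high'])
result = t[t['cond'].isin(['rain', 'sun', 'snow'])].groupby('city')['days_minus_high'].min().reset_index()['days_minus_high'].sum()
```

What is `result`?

6

add column days_minus_high = wx['days'] - wx['high']:
   cond  days  high    city  days_minus_high
0   sun    23    21   Quito                2
1   sun    24    42  Denver              -18
2  rain     4     9    Lima               -5
3   fog     3     9   Cairo               -6
4  snow    23     8   Cairo               15
5  snow    25    13   Tokyo               12
6  rain    25    -1    Oslo               26
7   fog     3   -13    Lima               16
8  snow     5    16   Cairo              -11
9  rain    29    34   Cairo               -5
filter rows where cond in ['rain', 'sun', 'snow']:
   cond  days  high    city  days_minus_high
0   sun    23    21   Quito                2
1   sun    24    42  Denver              -18
2  rain     4     9    Lima               -5
4  snow    23     8   Cairo               15
5  snow    25    13   Tokyo               12
6  rain    25    -1    Oslo               26
8  snow     5    16   Cairo              -11
9  rain    29    34   Cairo               -5
group by city, min of days_minus_high:
city
Cairo    -11
Denver   -18
Lima      -5
Oslo      26
Quito      2
Tokyo     12
Name: days_minus_high, dtype: int64
reset_index():
     city  days_minus_high
0   Cairo              -11
1  Denver              -18
2    Lima               -5
3    Oslo               26
4   Quito                2
5   Tokyo               12
Hence 6.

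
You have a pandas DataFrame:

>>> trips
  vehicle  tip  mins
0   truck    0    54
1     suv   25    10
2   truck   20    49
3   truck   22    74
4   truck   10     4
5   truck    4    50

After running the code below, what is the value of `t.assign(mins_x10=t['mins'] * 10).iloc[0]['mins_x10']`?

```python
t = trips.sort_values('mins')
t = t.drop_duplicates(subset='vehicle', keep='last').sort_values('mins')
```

sort by mins:
  vehicle  tip  mins
4   truck   10     4
1     suv   25    10
2   truck   20    49
5   truck    4    50
0   truck    0    54
3   truck   22    74
drop duplicate vehicle (keep=last):
  vehicle  tip  mins
1     suv   25    10
3   truck   22    74
sort by mins:
  vehicle  tip  mins
1     suv   25    10
3   truck   22    74
add column mins_x10 = t['mins'] * 10:
  vehicle  tip  mins  mins_x10
1     suv   25    10       100
3   truck   22    74       740
value at position 0, column 'mins_x10' → 100

100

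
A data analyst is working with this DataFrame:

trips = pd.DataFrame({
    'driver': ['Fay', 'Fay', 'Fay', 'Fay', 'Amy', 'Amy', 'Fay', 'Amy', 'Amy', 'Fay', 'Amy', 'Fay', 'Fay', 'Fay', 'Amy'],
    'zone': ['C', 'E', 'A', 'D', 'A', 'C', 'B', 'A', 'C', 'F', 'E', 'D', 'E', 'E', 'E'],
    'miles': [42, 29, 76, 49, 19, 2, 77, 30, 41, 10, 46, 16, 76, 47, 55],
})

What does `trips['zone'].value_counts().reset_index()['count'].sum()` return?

value_counts of zone:
zone
E    5
C    3
A    3
D    2
B    1
F    1
Name: count, dtype: int64
reset_index():
  zone  count
0    E      5
1    C      3
2    A      3
3    D      2
4    B      1
5    F      1
Hence 15.

15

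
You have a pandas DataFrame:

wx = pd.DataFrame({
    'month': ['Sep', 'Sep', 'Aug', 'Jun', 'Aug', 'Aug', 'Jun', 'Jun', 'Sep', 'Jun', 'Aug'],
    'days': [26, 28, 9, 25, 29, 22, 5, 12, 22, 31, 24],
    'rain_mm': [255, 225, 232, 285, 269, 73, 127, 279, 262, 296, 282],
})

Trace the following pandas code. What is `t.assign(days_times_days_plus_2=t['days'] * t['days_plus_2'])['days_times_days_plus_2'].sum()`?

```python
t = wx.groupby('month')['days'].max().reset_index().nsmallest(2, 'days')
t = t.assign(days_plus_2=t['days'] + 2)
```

1739

group by month, max of days:
month
Aug    29
Jun    31
Sep    28
Name: days, dtype: int64
reset_index():
  month  days
0   Aug    29
1   Jun    31
2   Sep    28
take 2 rows with smallest days:
  month  days
2   Sep    28
0   Aug    29
add column days_plus_2 = t['days'] + 2:
  month  days  days_plus_2
2   Sep    28           30
0   Aug    29           31
add column days_times_days_plus_2 = t['days'] * t['days_plus_2']:
  month  days  days_plus_2  days_times_days_plus_2
2   Sep    28           30                     840
0   Aug    29           31                     899
Reading off the sum of column 'days_times_days_plus_2', we get 1739.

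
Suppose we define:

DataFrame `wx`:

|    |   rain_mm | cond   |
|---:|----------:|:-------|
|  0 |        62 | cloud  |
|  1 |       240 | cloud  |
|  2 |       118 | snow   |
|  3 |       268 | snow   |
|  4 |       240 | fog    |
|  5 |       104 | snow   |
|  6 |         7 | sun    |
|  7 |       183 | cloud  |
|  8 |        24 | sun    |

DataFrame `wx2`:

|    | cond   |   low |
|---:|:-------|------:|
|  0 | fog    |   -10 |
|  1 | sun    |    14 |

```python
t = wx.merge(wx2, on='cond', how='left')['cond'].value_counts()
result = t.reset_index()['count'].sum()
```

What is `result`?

9

merge on 'cond' (how='left') → 9 rows:
   rain_mm   cond   low
0       62  cloud   NaN
1      240  cloud   NaN
2      118   snow   NaN
3      268   snow   NaN
4      240    fog -10.0
5      104   snow   NaN
6        7    sun  14.0
7      183  cloud   NaN
8       24    sun  14.0
value_counts of cond:
cond
cloud    3
snow     3
sun      2
fog      1
Name: count, dtype: int64
reset_index():
    cond  count
0  cloud      3
1   snow      3
2    sun      2
3    fog      1
So sum() = 9.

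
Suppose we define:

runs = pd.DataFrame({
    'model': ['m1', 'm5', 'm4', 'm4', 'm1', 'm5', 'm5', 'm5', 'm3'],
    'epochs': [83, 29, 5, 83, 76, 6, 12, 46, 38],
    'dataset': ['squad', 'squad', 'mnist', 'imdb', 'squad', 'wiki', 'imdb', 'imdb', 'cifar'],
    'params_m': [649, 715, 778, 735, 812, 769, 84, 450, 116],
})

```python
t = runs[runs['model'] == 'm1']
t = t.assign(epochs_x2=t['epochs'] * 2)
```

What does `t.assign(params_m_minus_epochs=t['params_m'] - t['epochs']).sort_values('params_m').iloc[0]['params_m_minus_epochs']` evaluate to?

566

filter rows where model == 'm1':
  model  epochs dataset  params_m
0    m1      83   squad       649
4    m1      76   squad       812
add column epochs_x2 = t['epochs'] * 2:
  model  epochs dataset  params_m  epochs_x2
0    m1      83   squad       649        166
4    m1      76   squad       812        152
add column params_m_minus_epochs = t['params_m'] - t['epochs']:
  model  epochs dataset  params_m  epochs_x2  params_m_minus_epochs
0    m1      83   squad       649        166                    566
4    m1      76   squad       812        152                    736
sort by params_m:
  model  epochs dataset  params_m  epochs_x2  params_m_minus_epochs
0    m1      83   squad       649        166                    566
4    m1      76   squad       812        152                    736
Finally, value at position 0, column 'params_m_minus_epochs' = 566.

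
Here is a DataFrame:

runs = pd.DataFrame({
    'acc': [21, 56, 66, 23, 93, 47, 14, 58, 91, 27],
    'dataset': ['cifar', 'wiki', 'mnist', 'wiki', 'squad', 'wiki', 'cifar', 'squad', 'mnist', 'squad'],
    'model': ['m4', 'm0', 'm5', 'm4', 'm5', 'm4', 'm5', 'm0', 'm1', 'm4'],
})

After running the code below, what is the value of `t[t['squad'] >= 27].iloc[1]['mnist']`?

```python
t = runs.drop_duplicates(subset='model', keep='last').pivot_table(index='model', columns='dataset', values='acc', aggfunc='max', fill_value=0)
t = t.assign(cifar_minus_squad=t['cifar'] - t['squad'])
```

drop duplicate model (keep=last):
   acc dataset model
6   14   cifar    m5
7   58   squad    m0
8   91   mnist    m1
9   27   squad    m4
pivot: rows=model, cols=dataset, max(acc):
dataset  cifar  mnist  squad
model                       
m0           0      0     58
m1           0     91      0
m4           0      0     27
m5          14      0      0
add column cifar_minus_squad = t['cifar'] - t['squad']:
dataset  cifar  mnist  squad  cifar_minus_squad
model                                          
m0           0      0     58                -58
m1           0     91      0                  0
m4           0      0     27                -27
m5          14      0      0                 14
filter rows where squad >= 27:
dataset  cifar  mnist  squad  cifar_minus_squad
model                                          
m0           0      0     58                -58
m4           0      0     27                -27
So iloc[1]['mnist'] = 0.

0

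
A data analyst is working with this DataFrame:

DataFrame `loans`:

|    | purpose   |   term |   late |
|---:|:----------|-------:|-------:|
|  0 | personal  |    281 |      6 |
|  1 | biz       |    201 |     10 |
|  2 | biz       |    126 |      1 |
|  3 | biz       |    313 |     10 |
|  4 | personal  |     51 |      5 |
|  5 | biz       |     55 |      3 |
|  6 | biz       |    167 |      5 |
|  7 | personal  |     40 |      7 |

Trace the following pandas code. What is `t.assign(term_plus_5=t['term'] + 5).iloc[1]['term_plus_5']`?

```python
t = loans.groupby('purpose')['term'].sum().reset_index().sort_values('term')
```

group by purpose, sum of term:
purpose
biz         862
personal    372
Name: term, dtype: int64
reset_index():
    purpose  term
0       biz   862
1  personal   372
sort by term:
    purpose  term
1  personal   372
0       biz   862
add column term_plus_5 = t['term'] + 5:
    purpose  term  term_plus_5
1  personal   372          377
0       biz   862          867
Hence 867.

867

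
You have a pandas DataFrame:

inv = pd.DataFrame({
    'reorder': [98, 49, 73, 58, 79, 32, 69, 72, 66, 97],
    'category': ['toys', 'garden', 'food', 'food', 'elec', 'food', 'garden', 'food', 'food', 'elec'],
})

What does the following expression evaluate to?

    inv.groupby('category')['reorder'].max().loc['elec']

97

group by category, max of reorder:
category
elec      97
food      73
garden    69
toys      98
Name: reorder, dtype: int64
Finally, value at index 'elec' = 97.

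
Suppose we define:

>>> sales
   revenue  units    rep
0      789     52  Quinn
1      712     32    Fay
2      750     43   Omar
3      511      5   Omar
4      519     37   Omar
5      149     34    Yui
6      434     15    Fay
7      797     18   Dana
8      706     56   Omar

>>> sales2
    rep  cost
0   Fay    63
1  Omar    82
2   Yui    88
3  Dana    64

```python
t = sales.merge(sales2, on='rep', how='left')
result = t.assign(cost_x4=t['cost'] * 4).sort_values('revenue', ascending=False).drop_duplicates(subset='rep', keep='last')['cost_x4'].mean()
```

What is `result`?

merge on 'rep' (how='left') → 9 rows:
   revenue  units    rep  cost
0      789     52  Quinn   NaN
1      712     32    Fay  63.0
2      750     43   Omar  82.0
3      511      5   Omar  82.0
4      519     37   Omar  82.0
5      149     34    Yui  88.0
6      434     15    Fay  63.0
7      797     18   Dana  64.0
8      706     56   Omar  82.0
add column cost_x4 = t['cost'] * 4:
   revenue  units    rep  cost  cost_x4
0      789     52  Quinn   NaN      NaN
1      712     32    Fay  63.0    252.0
2      750     43   Omar  82.0    328.0
3      511      5   Omar  82.0    328.0
4      519     37   Omar  82.0    328.0
5      149     34    Yui  88.0    352.0
6      434     15    Fay  63.0    252.0
7      797     18   Dana  64.0    256.0
8      706     56   Omar  82.0    328.0
sort by revenue descending:
   revenue  units    rep  cost  cost_x4
7      797     18   Dana  64.0    256.0
0      789     52  Quinn   NaN      NaN
2      750     43   Omar  82.0    328.0
1      712     32    Fay  63.0    252.0
8      706     56   Omar  82.0    328.0
4      519     37   Omar  82.0    328.0
3      511      5   Omar  82.0    328.0
6      434     15    Fay  63.0    252.0
5      149     34    Yui  88.0    352.0
drop duplicate rep (keep=last):
   revenue  units    rep  cost  cost_x4
7      797     18   Dana  64.0    256.0
0      789     52  Quinn   NaN      NaN
3      511      5   Omar  82.0    328.0
6      434     15    Fay  63.0    252.0
5      149     34    Yui  88.0    352.0
Then the mean of column 'cost_x4': 297.0

297.0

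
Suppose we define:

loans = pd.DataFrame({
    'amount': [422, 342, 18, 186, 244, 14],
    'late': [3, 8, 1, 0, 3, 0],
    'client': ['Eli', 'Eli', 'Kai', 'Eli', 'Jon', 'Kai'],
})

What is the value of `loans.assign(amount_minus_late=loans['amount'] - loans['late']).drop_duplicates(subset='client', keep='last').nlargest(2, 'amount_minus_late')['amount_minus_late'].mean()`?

add column amount_minus_late = loans['amount'] - loans['late']:
   amount  late client  amount_minus_late
0     422     3    Eli                419
1     342     8    Eli                334
2      18     1    Kai                 17
3     186     0    Eli                186
4     244     3    Jon                241
5      14     0    Kai                 14
drop duplicate client (keep=last):
   amount  late client  amount_minus_late
3     186     0    Eli                186
4     244     3    Jon                241
5      14     0    Kai                 14
take 2 rows with largest amount_minus_late:
   amount  late client  amount_minus_late
4     244     3    Jon                241
3     186     0    Eli                186

213.5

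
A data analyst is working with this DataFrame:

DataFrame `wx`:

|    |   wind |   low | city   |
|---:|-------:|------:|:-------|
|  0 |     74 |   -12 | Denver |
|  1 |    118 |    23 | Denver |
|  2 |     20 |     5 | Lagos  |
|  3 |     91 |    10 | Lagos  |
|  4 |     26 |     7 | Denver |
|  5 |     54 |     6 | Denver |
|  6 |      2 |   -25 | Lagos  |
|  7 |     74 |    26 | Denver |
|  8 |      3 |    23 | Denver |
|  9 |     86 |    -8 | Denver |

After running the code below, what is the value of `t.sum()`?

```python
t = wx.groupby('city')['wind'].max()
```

group by city, max of wind:
city
Denver    118
Lagos      91
Name: wind, dtype: int64

209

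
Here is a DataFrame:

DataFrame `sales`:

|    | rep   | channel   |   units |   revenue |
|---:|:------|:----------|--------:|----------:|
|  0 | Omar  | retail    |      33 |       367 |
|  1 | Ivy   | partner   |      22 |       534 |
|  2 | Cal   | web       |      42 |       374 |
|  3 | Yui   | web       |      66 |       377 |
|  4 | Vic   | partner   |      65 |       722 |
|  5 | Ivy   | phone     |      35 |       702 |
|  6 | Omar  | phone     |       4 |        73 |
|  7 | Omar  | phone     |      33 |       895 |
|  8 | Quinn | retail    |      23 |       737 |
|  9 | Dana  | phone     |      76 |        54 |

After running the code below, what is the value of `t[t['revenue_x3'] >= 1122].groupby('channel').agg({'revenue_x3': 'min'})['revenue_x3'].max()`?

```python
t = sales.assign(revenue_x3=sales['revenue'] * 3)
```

add column revenue_x3 = sales['revenue'] * 3:
     rep  channel  units  revenue  revenue_x3
0   Omar   retail     33      367        1101
1    Ivy  partner     22      534        1602
2    Cal      web     42      374        1122
3    Yui      web     66      377        1131
4    Vic  partner     65      722        2166
5    Ivy    phone     35      702        2106
6   Omar    phone      4       73         219
7   Omar    phone     33      895        2685
8  Quinn   retail     23      737        2211
9   Dana    phone     76       54         162
filter rows where revenue_x3 >= 1122:
     rep  channel  units  revenue  revenue_x3
1    Ivy  partner     22      534        1602
2    Cal      web     42      374        1122
3    Yui      web     66      377        1131
4    Vic  partner     65      722        2166
5    Ivy    phone     35      702        2106
7   Omar    phone     33      895        2685
8  Quinn   retail     23      737        2211
group by channel, min of revenue_x3:
         revenue_x3
channel            
partner        1602
phone          2106
retail         2211
web            1122

2211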